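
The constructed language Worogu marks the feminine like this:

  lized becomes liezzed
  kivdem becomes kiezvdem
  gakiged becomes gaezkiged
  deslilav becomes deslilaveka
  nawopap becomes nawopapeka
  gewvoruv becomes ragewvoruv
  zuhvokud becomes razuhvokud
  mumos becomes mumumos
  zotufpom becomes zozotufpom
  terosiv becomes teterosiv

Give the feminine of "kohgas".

kohgaseka

deslilav and gewvoruv both end in -v yet inflect differently (deslilaveka, ragewvoruv), so the final letter is not what conditions the rule; the last vowel is.
"kohgas" has last vowel 'a'. The stems whose last vowel is 'a' (deslilav → deslilaveka, nawopap → nawopapeka) add -eka.
So kohgas → kohgaseka.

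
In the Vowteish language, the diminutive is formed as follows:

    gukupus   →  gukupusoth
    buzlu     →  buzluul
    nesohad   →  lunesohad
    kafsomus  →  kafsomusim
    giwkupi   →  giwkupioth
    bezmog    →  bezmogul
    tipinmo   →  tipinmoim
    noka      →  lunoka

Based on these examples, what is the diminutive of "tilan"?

tilanim

"tilan" begins with t-. The one such stem in the data (tipinmo → tipinmoim) adds -im, so the same rule applies.
So tilan → tilanim.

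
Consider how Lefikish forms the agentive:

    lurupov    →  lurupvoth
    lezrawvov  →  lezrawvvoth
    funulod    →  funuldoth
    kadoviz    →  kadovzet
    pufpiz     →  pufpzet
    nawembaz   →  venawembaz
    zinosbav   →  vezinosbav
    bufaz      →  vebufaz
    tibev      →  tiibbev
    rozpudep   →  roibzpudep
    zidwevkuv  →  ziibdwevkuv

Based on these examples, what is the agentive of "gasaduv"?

"gasaduv" has last vowel 'u'. The one such stem in the data (zidwevkuv → ziibdwevkuv) inserts -ib- after the first vowel (as do tibev, rozpudep), so the same rule applies.
The other patterns: stems whose last vowel is 'o' delete the last vowel and add -oth; stems whose last vowel is 'i' delete the last vowel and add -et; stems whose last vowel is 'a' add the prefix ve-.
So gasaduv → gaibsaduv.

gaibsaduv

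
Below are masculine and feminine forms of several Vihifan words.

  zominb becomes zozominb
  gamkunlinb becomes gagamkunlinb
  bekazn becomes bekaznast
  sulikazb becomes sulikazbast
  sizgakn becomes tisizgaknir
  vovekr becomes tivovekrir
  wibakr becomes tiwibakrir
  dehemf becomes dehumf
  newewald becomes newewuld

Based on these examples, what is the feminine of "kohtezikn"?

tikohteziknir

zominb and sulikazb both end in -b yet inflect differently (zozominb, sulikazbast), so the final letter is not what conditions the rule; the second-to-last letter is.
"kohtezikn" has second-to-last letter 'k'. The stems whose second-to-last letter is 'k' (sizgakn → tisizgaknir, vovekr → tivovekrir, wibakr → tiwibakrir) add ti- … -ir around the stem.
So kohtezikn → tikohteziknir.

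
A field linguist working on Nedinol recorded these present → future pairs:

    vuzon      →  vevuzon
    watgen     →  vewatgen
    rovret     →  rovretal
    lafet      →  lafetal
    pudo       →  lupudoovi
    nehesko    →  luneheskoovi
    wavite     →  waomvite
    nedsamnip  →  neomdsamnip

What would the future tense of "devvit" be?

watgen and rovret both have last vowel 'e' yet inflect differently (vewatgen, rovretal), so the last vowel is not what conditions the rule; the final letter is.
"devvit" ends in -t. The stems ending in -t (rovret → rovretal, lafet → lafetal) add -al.
The other patterns: stems ending in -n add the prefix ve-; stems ending in -o add lu- … -ovi around the stem; stems ending in -e or -p insert -om- after the first vowel.
So devvit → devvital.

devvital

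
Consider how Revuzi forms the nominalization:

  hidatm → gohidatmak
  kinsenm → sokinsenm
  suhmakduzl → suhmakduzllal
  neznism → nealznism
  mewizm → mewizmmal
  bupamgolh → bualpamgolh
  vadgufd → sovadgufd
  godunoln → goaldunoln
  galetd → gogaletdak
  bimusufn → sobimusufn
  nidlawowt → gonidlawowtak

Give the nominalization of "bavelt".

mewizm and kinsenm both end in -m yet inflect differently (mewizmmal, sokinsenm), so the final letter is not what conditions the rule; the second-to-last letter is.
"bavelt" has second-to-last letter 'l'. The stems whose second-to-last letter is 'l' (bupamgolh → bualpamgolh, godunoln → goaldunoln) insert -al- after the first vowel.
The other patterns: stems whose second-to-last letter is 'z' double the final consonant and add -al; stems whose second-to-last letter is 'f' or 'n' add the prefix so-; stems whose second-to-last letter is 't' or 'w' add go- … -ak around the stem.
So bavelt → baalvelt.

baalvelt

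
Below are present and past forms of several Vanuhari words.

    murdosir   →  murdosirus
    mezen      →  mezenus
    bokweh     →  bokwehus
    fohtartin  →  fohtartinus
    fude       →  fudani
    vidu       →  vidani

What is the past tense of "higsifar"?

higsifarus

mezen and fude both have last vowel 'e' yet inflect differently (mezenus, fudani), so the last vowel is not what conditions the rule; whether the stem ends in a vowel or a consonant is.
"higsifar" ends in a consonant. The stems ending in a consonant (murdosir → murdosirus, mezen → mezenus, bokweh → bokwehus) add -us.
The other pattern: stems ending in a vowel drop the final letter and add -ani.
So higsifar → higsifarus.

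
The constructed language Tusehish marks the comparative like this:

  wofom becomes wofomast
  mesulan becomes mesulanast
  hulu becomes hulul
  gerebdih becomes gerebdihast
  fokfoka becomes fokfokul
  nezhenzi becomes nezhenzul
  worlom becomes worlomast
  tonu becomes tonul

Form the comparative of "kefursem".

kefursemast

gerebdih and nezhenzi both have last vowel 'i' yet inflect differently (gerebdihast, nezhenzul), so the last vowel is not what conditions the rule; whether the stem ends in a vowel or a consonant is.
"kefursem" ends in a consonant. The stems ending in a consonant (gerebdih → gerebdihast, mesulan → mesulanast, wofom → wofomast) add -ast.
So kefursem → kefursemast.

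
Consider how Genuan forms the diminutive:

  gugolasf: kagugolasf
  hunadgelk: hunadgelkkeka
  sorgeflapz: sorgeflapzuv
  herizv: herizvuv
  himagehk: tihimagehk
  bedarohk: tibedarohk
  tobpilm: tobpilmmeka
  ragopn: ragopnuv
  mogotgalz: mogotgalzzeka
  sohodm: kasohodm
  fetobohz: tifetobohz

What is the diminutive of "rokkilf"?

sohodm and tobpilm both end in -m yet inflect differently (kasohodm, tobpilmmeka), so the final letter is not what conditions the rule; the second-to-last letter is.
"rokkilf" has second-to-last letter 'l'. The stems whose second-to-last letter is 'l' (hunadgelk → hunadgelkkeka, tobpilm → tobpilmmeka, mogotgalz → mogotgalzzeka) double the final consonant and add -eka.
So rokkilf → rokkilffeka.

rokkilffeka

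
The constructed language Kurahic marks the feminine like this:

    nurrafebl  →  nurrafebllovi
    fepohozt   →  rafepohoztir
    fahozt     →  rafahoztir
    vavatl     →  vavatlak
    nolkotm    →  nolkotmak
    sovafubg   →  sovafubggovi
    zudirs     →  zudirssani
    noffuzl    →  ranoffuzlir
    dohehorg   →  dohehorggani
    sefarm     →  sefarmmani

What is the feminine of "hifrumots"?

sefarm and nolkotm both end in -m yet inflect differently (sefarmmani, nolkotmak), so the final letter is not what conditions the rule; the second-to-last letter is.
"hifrumots" has second-to-last letter 't'. The stems whose second-to-last letter is 't' (nolkotm → nolkotmak, vavatl → vavatlak) add -ak.
The other patterns: stems whose second-to-last letter is 'r' double the final consonant and add -ani; stems whose second-to-last letter is 'z' add ra- … -ir around the stem; stems whose second-to-last letter is 'b' double the final consonant and add -ovi.
So hifrumots → hifrumotsak.

hifrumotsak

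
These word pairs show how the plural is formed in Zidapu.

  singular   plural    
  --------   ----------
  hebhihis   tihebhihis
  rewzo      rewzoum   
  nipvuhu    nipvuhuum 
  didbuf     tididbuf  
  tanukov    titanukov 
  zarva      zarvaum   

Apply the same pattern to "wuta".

didbuf and nipvuhu both have last vowel 'u' yet inflect differently (tididbuf, nipvuhuum), so the last vowel is not what conditions the rule; whether the stem ends in a vowel or a consonant is.
"wuta" ends in a vowel. The stems ending in a vowel (nipvuhu → nipvuhuum, zarva → zarvaum, rewzo → rewzoum) add -um.
So wuta → wutaum.

wutaum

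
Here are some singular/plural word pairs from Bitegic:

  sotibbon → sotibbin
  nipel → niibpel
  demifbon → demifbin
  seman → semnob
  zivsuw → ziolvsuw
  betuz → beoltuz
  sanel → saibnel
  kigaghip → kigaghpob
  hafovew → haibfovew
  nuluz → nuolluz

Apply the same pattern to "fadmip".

fadmpob

"fadmip" has last vowel 'i'. The one such stem in the data (kigaghip → kigaghpob) deletes the last vowel and adds -ob (as does seman), so the same rule applies.
So fadmip → fadmpob.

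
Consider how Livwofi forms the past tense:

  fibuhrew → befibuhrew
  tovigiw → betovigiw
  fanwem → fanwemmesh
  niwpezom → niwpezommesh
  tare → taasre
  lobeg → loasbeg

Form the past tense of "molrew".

fibuhrew and fanwem both have last vowel 'e' yet inflect differently (befibuhrew, fanwemmesh), so the last vowel is not what conditions the rule; the final letter is.
"molrew" ends in -w. The stems ending in -w (fibuhrew → befibuhrew, tovigiw → betovigiw) add the prefix be-.
So molrew → bemolrew.

bemolrew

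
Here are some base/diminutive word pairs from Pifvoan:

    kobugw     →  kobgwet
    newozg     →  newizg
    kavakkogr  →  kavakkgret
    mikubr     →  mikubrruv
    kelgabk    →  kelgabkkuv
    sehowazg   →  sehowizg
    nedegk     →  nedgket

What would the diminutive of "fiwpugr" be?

fiwpgret

kelgabk and nedegk both end in -k yet inflect differently (kelgabkkuv, nedgket), so the final letter is not what conditions the rule; the second-to-last letter is.
"fiwpugr" has second-to-last letter 'g'. The stems whose second-to-last letter is 'g' (nedegk → nedgket, kobugw → kobgwet, kavakkogr → kavakkgret) delete the last vowel and add -et.
The other patterns: stems whose second-to-last letter is 'b' double the final consonant and add -uv; stems whose second-to-last letter is 'z' change the last vowel to 'i'.
So fiwpugr → fiwpgret.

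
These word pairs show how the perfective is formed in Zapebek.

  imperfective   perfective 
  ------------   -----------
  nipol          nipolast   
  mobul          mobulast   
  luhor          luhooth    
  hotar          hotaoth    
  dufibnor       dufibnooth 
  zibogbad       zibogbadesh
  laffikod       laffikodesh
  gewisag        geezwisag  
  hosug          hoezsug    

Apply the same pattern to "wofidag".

woezfidag

"wofidag" ends in -g. The stems ending in -g (gewisag → geezwisag, hosug → hoezsug) insert -ez- after the first vowel.
So wofidag → woezfidag.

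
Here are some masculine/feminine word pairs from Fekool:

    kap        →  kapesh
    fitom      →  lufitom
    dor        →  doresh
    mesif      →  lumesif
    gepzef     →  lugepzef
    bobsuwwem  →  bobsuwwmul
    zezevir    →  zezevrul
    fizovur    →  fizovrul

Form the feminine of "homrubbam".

homrubbmul

dor and zezevir both end in -r yet inflect differently (doresh, zezevrul), so the final letter is not what conditions the rule; the number of vowels is.
"homrubbam" has 3 vowels. The stems with 3 vowels (zezevir → zezevrul, fizovur → fizovrul, bobsuwwem → bobsuwwmul) delete the last vowel and add -ul.
So homrubbam → homrubbmul.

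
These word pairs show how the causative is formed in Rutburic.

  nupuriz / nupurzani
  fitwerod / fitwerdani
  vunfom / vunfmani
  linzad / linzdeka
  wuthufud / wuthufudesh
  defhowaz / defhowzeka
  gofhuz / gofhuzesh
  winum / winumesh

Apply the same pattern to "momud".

defhowaz and gofhuz both end in -z yet inflect differently (defhowzeka, gofhuzesh), so the final letter is not what conditions the rule; the last vowel is.
"momud" has last vowel 'u'. The stems whose last vowel is 'u' (gofhuz → gofhuzesh, wuthufud → wuthufudesh, winum → winumesh) add -esh.
So momud → momudesh.

momudesh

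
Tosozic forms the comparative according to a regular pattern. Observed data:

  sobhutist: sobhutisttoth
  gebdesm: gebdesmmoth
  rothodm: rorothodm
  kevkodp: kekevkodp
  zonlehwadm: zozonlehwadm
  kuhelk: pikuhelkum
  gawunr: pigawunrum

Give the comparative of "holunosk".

gebdesm and rothodm both end in -m yet inflect differently (gebdesmmoth, rorothodm), so the final letter is not what conditions the rule; the second-to-last letter is.
"holunosk" has second-to-last letter 's'. The stems whose second-to-last letter is 's' (sobhutist → sobhutisttoth, gebdesm → gebdesmmoth) double the final consonant and add -oth.
The other patterns: stems whose second-to-last letter is 'd' repeat the first consonant+vowel as a prefix; stems whose second-to-last letter is 'l' or 'n' add pi- … -um around the stem.
So holunosk → holunoskkoth.

holunoskkoth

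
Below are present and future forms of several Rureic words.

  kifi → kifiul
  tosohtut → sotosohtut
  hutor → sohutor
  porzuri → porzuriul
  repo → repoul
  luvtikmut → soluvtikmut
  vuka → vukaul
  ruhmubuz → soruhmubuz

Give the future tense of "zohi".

hutor and repo both have last vowel 'o' yet inflect differently (sohutor, repoul), so the last vowel is not what conditions the rule; whether the stem ends in a vowel or a consonant is.
"zohi" ends in a vowel. The stems ending in a vowel (kifi → kifiul, vuka → vukaul, porzuri → porzuriul) add -ul.
The other pattern: stems ending in a consonant add the prefix so-.
So zohi → zohiul.

zohiul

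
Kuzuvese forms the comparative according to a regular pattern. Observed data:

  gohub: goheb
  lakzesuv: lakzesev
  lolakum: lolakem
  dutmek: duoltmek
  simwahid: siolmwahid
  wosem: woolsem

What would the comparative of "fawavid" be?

faolwavid

lolakum and wosem both end in -m yet inflect differently (lolakem, woolsem), so the final letter is not what conditions the rule; the last vowel is.
"fawavid" has last vowel 'i'. The one such stem in the data (simwahid → siolmwahid) inserts -ol- after the first vowel (as do dutmek, wosem), so the same rule applies.
The other pattern: stems whose last vowel is 'u' change the last vowel to 'e'.
So fawavid → faolwavid.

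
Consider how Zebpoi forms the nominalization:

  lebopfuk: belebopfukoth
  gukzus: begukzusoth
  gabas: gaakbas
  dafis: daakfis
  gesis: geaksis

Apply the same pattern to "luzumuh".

beluzumuhoth

"luzumuh" has last vowel 'u'. The stems whose last vowel is 'u' (lebopfuk → belebopfukoth, gukzus → begukzusoth) add be- … -oth around the stem.
So luzumuh → beluzumuhoth.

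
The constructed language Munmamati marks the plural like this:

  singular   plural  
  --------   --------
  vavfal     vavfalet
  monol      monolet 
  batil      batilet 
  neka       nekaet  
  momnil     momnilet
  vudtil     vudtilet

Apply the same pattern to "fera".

Every pair shown (vavfal → vavfalet, monol → monolet, batil → batilet, …) follows the same rule: add -et.
So fera → feraet.

feraet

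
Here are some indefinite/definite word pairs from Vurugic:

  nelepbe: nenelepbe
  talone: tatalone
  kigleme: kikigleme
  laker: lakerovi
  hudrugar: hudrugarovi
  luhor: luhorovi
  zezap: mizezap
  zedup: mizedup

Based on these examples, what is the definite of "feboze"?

nelepbe and laker both have last vowel 'e' yet inflect differently (nenelepbe, lakerovi), so the last vowel is not what conditions the rule; the final letter is.
"feboze" ends in -e. The stems ending in -e (nelepbe → nenelepbe, talone → tatalone, kigleme → kikigleme) repeat the first consonant+vowel as a prefix.
The other patterns: stems ending in -r add -ovi; stems ending in -p add the prefix mi-.
So feboze → fefeboze.

fefeboze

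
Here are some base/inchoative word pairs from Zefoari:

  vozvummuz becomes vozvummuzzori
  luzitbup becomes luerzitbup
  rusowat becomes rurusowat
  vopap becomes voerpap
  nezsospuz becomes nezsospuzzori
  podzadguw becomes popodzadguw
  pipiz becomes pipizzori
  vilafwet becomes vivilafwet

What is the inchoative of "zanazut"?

zazanazut

luzitbup and nezsospuz both have last vowel 'u' yet inflect differently (luerzitbup, nezsospuzzori), so the last vowel is not what conditions the rule; the final letter is.
"zanazut" ends in -t. The stems ending in -t (rusowat → rurusowat, vilafwet → vivilafwet) repeat the first consonant+vowel as a prefix.
The other patterns: stems ending in -p insert -er- after the first vowel; stems ending in -z double the final consonant and add -ori.
So zanazut → zazanazut.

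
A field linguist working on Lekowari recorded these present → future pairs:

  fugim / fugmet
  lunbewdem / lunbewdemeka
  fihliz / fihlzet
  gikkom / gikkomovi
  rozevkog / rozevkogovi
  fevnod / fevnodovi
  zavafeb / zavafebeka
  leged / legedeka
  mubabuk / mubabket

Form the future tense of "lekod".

fevnod and leged both end in -d yet inflect differently (fevnodovi, legedeka), so the final letter is not what conditions the rule; the last vowel is.
"lekod" has last vowel 'o'. The stems whose last vowel is 'o' (rozevkog → rozevkogovi, gikkom → gikkomovi, fevnod → fevnodovi) add -ovi.
The other patterns: stems whose last vowel is 'e' add -eka; stems whose last vowel is 'i' or 'u' delete the last vowel and add -et.
So lekod → lekodovi.

lekodovi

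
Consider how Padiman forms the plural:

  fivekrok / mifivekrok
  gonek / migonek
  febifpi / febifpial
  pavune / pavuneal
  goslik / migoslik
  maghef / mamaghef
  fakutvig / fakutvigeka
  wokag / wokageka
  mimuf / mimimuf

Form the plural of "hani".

fakutvig and goslik both have last vowel 'i' yet inflect differently (fakutvigeka, migoslik), so the last vowel is not what conditions the rule; the final letter is.
"hani" ends in -i. The one such stem in the data (febifpi → febifpial) adds -al, so the same rule applies.
The other patterns: stems ending in -g add -eka; stems ending in -k add the prefix mi-; stems ending in -f repeat the first consonant+vowel as a prefix.
So hani → hanial.

hanial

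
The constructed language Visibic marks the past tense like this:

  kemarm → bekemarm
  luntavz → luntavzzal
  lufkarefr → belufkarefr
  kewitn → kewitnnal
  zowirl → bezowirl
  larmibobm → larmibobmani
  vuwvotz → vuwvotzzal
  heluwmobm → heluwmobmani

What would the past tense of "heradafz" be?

heluwmobm and kemarm both end in -m yet inflect differently (heluwmobmani, bekemarm), so the final letter is not what conditions the rule; the second-to-last letter is.
"heradafz" has second-to-last letter 'f'. The one such stem in the data (lufkarefr → belufkarefr) adds the prefix be-, so the same rule applies.
So heradafz → beheradafz.

beheradafz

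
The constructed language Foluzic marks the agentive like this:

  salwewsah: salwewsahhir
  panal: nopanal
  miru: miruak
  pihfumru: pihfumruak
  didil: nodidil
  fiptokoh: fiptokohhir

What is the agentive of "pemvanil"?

nopemvanil

panal and salwewsah both have last vowel 'a' yet inflect differently (nopanal, salwewsahhir), so the last vowel is not what conditions the rule; the final letter is.
"pemvanil" ends in -l. The stems ending in -l (panal → nopanal, didil → nodidil) add the prefix no-.
The other patterns: stems ending in -u add -ak; stems ending in -h double the final consonant and add -ir.
So pemvanil → nopemvanil.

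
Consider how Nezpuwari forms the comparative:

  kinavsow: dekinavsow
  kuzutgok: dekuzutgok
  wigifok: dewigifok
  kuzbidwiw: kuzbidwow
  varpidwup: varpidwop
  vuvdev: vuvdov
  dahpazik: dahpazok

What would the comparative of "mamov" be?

kinavsow and kuzbidwiw both end in -w yet inflect differently (dekinavsow, kuzbidwow), so the final letter is not what conditions the rule; the last vowel is.
"mamov" has last vowel 'o'. The stems whose last vowel is 'o' (kinavsow → dekinavsow, kuzutgok → dekuzutgok, wigifok → dewigifok) add the prefix de-.
So mamov → demamov.

demamov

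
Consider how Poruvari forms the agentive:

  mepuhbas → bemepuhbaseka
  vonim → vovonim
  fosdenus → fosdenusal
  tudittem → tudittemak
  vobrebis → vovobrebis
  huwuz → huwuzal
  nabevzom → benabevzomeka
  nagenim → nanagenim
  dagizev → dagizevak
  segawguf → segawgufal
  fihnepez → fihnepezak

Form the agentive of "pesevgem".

fosdenus and mepuhbas both end in -s yet inflect differently (fosdenusal, bemepuhbaseka), so the final letter is not what conditions the rule; the last vowel is.
"pesevgem" has last vowel 'e'. The stems whose last vowel is 'e' (fihnepez → fihnepezak, dagizev → dagizevak, tudittem → tudittemak) add -ak.
So pesevgem → pesevgemak.

pesevgemak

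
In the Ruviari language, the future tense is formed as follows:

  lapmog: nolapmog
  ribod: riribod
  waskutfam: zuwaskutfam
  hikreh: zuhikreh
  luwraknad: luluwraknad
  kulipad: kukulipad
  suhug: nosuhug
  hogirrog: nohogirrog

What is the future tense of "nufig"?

nonufig

hogirrog and ribod both have last vowel 'o' yet inflect differently (nohogirrog, riribod), so the last vowel is not what conditions the rule; the final letter is.
"nufig" ends in -g. The stems ending in -g (hogirrog → nohogirrog, lapmog → nolapmog, suhug → nosuhug) add the prefix no-.
The other patterns: stems ending in -d repeat the first consonant+vowel as a prefix; stems ending in -h or -m add the prefix zu-.
So nufig → nonufig.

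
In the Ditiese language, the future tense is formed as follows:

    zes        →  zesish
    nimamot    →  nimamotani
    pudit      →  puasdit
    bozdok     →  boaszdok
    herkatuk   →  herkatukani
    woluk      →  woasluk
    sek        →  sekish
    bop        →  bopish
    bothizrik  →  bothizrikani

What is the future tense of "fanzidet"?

sek and woluk both end in -k yet inflect differently (sekish, woasluk), so the final letter is not what conditions the rule; the number of vowels is.
"fanzidet" has 3 vowels. The stems with 3 vowels (herkatuk → herkatukani, bothizrik → bothizrikani, nimamot → nimamotani) add -ani.
So fanzidet → fanzidetani.

fanzidetani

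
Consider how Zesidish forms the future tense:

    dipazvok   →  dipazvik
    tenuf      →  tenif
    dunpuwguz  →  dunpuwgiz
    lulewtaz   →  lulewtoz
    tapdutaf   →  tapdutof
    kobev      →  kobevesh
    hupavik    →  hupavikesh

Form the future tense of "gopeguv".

gopegiv

"gopeguv" has last vowel 'u'. The stems whose last vowel is 'u' (tenuf → tenif, dunpuwguz → dunpuwgiz) change the last vowel to 'i'.
The other patterns: stems whose last vowel is 'a' change the last vowel to 'o'; stems whose last vowel is 'e' or 'i' add -esh.
So gopeguv → gopegiv.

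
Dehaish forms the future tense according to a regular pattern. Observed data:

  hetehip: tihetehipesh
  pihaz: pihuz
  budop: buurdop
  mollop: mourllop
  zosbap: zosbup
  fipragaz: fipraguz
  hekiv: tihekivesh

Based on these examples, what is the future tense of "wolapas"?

hetehip and zosbap both end in -p yet inflect differently (tihetehipesh, zosbup), so the final letter is not what conditions the rule; the last vowel is.
"wolapas" has last vowel 'a'. The stems whose last vowel is 'a' (zosbap → zosbup, fipragaz → fipraguz, pihaz → pihuz) change the last vowel to 'u'.
The other patterns: stems whose last vowel is 'i' add ti- … -esh around the stem; stems whose last vowel is 'o' insert -ur- after the first vowel.
So wolapas → wolapus.

wolapus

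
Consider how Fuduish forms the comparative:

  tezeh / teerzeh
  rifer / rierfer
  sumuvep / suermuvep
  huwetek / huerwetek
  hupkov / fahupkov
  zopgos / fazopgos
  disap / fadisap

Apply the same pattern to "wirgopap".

sumuvep and disap both end in -p yet inflect differently (suermuvep, fadisap), so the final letter is not what conditions the rule; the last vowel is.
"wirgopap" has last vowel 'a'. The one such stem in the data (disap → fadisap) adds the prefix fa-, so the same rule applies.
The other pattern: stems whose last vowel is 'e' insert -er- after the first vowel.
So wirgopap → fawirgopap.

fawirgopap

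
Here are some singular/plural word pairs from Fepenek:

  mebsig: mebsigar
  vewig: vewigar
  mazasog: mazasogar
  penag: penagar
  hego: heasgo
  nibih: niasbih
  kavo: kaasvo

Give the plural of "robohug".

mazasog and hego both have last vowel 'o' yet inflect differently (mazasogar, heasgo), so the last vowel is not what conditions the rule; the final letter is.
"robohug" ends in -g. The stems ending in -g (mebsig → mebsigar, vewig → vewigar, mazasog → mazasogar) add -ar.
So robohug → robohugar.

robohugar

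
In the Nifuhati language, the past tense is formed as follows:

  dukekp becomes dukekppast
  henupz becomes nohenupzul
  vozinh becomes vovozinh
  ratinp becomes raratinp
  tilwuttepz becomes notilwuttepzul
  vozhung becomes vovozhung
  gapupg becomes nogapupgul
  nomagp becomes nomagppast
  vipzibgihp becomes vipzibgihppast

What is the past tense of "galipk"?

nogalipkul

gapupg and vozhung both end in -g yet inflect differently (nogapupgul, vovozhung), so the final letter is not what conditions the rule; the second-to-last letter is.
"galipk" has second-to-last letter 'p'. The stems whose second-to-last letter is 'p' (gapupg → nogapupgul, tilwuttepz → notilwuttepzul, henupz → nohenupzul) add no- … -ul around the stem.
So galipk → nogalipkul.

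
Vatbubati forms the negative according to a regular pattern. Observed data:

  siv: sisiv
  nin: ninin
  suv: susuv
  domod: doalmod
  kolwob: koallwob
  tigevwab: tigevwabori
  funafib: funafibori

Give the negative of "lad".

lalad

kolwob and tigevwab both end in -b yet inflect differently (koallwob, tigevwabori), so the final letter is not what conditions the rule; the number of vowels is.
"lad" has 1 vowel. The stems with 1 vowel (siv → sisiv, nin → ninin, suv → susuv) repeat the first consonant+vowel as a prefix.
The other patterns: stems with 2 vowels insert -al- after the first vowel; stems with 3 vowels add -ori.
So lad → lalad.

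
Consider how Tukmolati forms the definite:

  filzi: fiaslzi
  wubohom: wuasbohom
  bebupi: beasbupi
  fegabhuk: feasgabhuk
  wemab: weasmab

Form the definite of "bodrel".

boasdrel

Every pair shown (filzi → fiaslzi, wubohom → wuasbohom, bebupi → beasbupi, …) follows the same rule: insert -as- after the first vowel.
So bodrel → boasdrel.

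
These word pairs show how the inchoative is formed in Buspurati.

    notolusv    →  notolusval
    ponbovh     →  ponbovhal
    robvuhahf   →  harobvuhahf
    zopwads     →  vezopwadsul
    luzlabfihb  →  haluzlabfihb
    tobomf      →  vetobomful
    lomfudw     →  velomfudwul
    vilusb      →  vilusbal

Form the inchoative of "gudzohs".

vilusb and luzlabfihb both end in -b yet inflect differently (vilusbal, haluzlabfihb), so the final letter is not what conditions the rule; the second-to-last letter is.
"gudzohs" has second-to-last letter 'h'. The stems whose second-to-last letter is 'h' (robvuhahf → harobvuhahf, luzlabfihb → haluzlabfihb) add the prefix ha-.
The other patterns: stems whose second-to-last letter is 's' or 'v' add -al; stems whose second-to-last letter is 'd' or 'm' add ve- … -ul around the stem.
So gudzohs → hagudzohs.

hagudzohs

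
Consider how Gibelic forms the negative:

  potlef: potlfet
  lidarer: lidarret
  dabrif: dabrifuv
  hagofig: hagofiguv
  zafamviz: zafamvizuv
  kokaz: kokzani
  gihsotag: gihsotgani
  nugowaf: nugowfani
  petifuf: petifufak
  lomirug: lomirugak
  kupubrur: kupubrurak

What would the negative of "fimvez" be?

fimvzet

potlef and dabrif both end in -f yet inflect differently (potlfet, dabrifuv), so the final letter is not what conditions the rule; the last vowel is.
"fimvez" has last vowel 'e'. The stems whose last vowel is 'e' (potlef → potlfet, lidarer → lidarret) delete the last vowel and add -et.
So fimvez → fimvzet.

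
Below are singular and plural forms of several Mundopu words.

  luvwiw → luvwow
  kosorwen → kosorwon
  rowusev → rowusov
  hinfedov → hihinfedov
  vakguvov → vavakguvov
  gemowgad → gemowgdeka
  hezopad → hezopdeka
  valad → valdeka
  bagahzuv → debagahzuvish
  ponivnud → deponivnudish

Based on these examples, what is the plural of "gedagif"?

"gedagif" has last vowel 'i'. The one such stem in the data (luvwiw → luvwow) changes the last vowel to 'o' (as do kosorwen, rowusev), so the same rule applies.
So gedagif → gedagof.

gedagof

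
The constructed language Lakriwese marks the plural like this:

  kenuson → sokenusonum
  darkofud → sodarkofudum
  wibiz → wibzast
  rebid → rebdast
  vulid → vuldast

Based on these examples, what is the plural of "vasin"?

darkofud and rebid both end in -d yet inflect differently (sodarkofudum, rebdast), so the final letter is not what conditions the rule; the last vowel is.
"vasin" has last vowel 'i'. The stems whose last vowel is 'i' (wibiz → wibzast, rebid → rebdast, vulid → vuldast) delete the last vowel and add -ast.
The other pattern: stems whose last vowel is 'o' or 'u' add so- … -um around the stem.
So vasin → vasnast.

vasnast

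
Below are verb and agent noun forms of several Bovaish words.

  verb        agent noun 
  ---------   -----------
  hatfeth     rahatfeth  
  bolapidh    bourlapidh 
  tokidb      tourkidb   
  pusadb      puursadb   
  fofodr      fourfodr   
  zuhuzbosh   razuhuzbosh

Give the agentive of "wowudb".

bolapidh and hatfeth both end in -h yet inflect differently (bourlapidh, rahatfeth), so the final letter is not what conditions the rule; the second-to-last letter is.
"wowudb" has second-to-last letter 'd'. The stems whose second-to-last letter is 'd' (bolapidh → bourlapidh, tokidb → tourkidb, fofodr → fourfodr) insert -ur- after the first vowel.
The other pattern: stems whose second-to-last letter is 's' or 't' add the prefix ra-.
So wowudb → wourwudb.

wourwudb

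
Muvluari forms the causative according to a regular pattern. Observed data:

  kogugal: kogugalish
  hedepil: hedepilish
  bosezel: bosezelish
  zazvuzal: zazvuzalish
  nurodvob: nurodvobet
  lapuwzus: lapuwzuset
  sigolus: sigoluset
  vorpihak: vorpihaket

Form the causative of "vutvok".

kogugal and vorpihak both have last vowel 'a' yet inflect differently (kogugalish, vorpihaket), so the last vowel is not what conditions the rule; the final letter is.
"vutvok" ends in -k. The one such stem in the data (vorpihak → vorpihaket) adds -et, so the same rule applies.
The other pattern: stems ending in -l add -ish.
So vutvok → vutvoket.

vutvoket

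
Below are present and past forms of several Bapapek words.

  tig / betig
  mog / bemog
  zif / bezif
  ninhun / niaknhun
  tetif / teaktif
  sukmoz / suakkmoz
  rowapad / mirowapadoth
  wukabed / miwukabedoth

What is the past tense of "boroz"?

"boroz" has 2 vowels. The stems with 2 vowels (ninhun → niaknhun, tetif → teaktif, sukmoz → suakkmoz) insert -ak- after the first vowel.
So boroz → boakroz.

boakroz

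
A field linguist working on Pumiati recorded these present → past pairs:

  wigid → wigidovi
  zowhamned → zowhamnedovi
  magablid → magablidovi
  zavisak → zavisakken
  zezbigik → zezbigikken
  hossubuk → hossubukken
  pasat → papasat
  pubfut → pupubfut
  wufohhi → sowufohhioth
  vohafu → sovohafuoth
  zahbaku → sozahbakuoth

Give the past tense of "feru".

"feru" ends in -u. The stems ending in -u (vohafu → sovohafuoth, zahbaku → sozahbakuoth) add so- … -oth around the stem.
The other patterns: stems ending in -d add -ovi; stems ending in -k double the final consonant and add -en; stems ending in -t repeat the first consonant+vowel as a prefix.
So feru → soferuoth.

soferuoth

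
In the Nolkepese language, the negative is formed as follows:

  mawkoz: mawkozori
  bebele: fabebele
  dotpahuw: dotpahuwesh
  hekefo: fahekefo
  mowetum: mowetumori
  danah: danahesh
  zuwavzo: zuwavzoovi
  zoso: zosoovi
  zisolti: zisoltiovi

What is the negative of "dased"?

dasedesh

"dased" begins with d-. The stems beginning with d- (dotpahuw → dotpahuwesh, danah → danahesh) add -esh.
The other patterns: stems beginning with m- add -ori; stems beginning with z- add -ovi; stems beginning with b- or h- add the prefix fa-.
So dased → dasedesh.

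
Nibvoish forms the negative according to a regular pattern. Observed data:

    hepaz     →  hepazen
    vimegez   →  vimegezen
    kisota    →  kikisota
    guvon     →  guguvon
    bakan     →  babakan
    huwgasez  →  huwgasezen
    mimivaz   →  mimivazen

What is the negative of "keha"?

kekeha

bakan and hepaz both have last vowel 'a' yet inflect differently (babakan, hepazen), so the last vowel is not what conditions the rule; the final letter is.
"keha" ends in -a. The one such stem in the data (kisota → kikisota) repeats the first consonant+vowel as a prefix (as do guvon, bakan), so the same rule applies.
The other pattern: stems ending in -z add -en.
So keha → kekeha.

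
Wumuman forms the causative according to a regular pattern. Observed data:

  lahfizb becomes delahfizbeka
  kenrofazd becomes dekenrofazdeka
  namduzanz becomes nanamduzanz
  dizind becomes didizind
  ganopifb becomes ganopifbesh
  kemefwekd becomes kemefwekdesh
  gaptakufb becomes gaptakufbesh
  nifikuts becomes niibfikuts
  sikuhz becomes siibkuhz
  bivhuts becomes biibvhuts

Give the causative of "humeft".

humeftesh

kenrofazd and dizind both end in -d yet inflect differently (dekenrofazdeka, didizind), so the final letter is not what conditions the rule; the second-to-last letter is.
"humeft" has second-to-last letter 'f'. The stems whose second-to-last letter is 'f' (ganopifb → ganopifbesh, gaptakufb → gaptakufbesh) add -esh.
So humeft → humeftesh.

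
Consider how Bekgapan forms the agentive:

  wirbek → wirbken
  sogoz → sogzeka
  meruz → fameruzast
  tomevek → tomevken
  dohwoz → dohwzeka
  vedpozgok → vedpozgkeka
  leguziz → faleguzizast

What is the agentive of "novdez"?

novdzen

tomevek and vedpozgok both end in -k yet inflect differently (tomevken, vedpozgkeka), so the final letter is not what conditions the rule; the last vowel is.
"novdez" has last vowel 'e'. The stems whose last vowel is 'e' (tomevek → tomevken, wirbek → wirbken) delete the last vowel and add -en.
So novdez → novdzen.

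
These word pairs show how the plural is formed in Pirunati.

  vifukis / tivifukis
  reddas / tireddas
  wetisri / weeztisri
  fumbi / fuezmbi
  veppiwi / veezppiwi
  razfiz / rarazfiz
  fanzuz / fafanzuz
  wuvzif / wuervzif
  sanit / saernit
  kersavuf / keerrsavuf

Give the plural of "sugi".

vifukis and wetisri both have last vowel 'i' yet inflect differently (tivifukis, weeztisri), so the last vowel is not what conditions the rule; the final letter is.
"sugi" ends in -i. The stems ending in -i (wetisri → weeztisri, fumbi → fuezmbi, veppiwi → veezppiwi) insert -ez- after the first vowel.
The other patterns: stems ending in -s add the prefix ti-; stems ending in -z repeat the first consonant+vowel as a prefix; stems ending in -f or -t insert -er- after the first vowel.
So sugi → suezgi.

suezgi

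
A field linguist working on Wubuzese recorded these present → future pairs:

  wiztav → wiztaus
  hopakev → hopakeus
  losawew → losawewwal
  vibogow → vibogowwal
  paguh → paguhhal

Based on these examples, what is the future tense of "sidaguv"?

sidaguus

hopakev and losawew both have last vowel 'e' yet inflect differently (hopakeus, losawewwal), so the last vowel is not what conditions the rule; the final letter is.
"sidaguv" ends in -v. The stems ending in -v (wiztav → wiztaus, hopakev → hopakeus) drop the final letter and add -us.
The other pattern: stems ending in -h or -w double the final consonant and add -al.
So sidaguv → sidaguus.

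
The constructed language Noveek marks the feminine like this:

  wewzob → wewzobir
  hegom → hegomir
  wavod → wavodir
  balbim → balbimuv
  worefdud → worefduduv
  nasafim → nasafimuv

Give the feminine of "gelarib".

gelaribuv

hegom and balbim both end in -m yet inflect differently (hegomir, balbimuv), so the final letter is not what conditions the rule; the last vowel is.
"gelarib" has last vowel 'i'. The stems whose last vowel is 'i' (balbim → balbimuv, nasafim → nasafimuv) add -uv.
So gelarib → gelaribuv.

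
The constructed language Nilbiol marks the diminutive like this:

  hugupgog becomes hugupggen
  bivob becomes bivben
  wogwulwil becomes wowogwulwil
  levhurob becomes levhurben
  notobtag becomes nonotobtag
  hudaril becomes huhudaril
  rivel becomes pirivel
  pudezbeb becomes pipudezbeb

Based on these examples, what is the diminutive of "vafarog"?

vafargen

notobtag and hugupgog both end in -g yet inflect differently (nonotobtag, hugupggen), so the final letter is not what conditions the rule; the last vowel is.
"vafarog" has last vowel 'o'. The stems whose last vowel is 'o' (hugupgog → hugupggen, levhurob → levhurben, bivob → bivben) delete the last vowel and add -en.
The other patterns: stems whose last vowel is 'a' or 'i' repeat the first consonant+vowel as a prefix; stems whose last vowel is 'e' add the prefix pi-.
So vafarog → vafargen.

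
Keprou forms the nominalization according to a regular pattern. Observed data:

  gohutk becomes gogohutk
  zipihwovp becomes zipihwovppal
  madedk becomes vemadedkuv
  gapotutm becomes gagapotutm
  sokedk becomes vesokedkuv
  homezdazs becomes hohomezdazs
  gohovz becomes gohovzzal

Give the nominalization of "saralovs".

madedk and gohutk both end in -k yet inflect differently (vemadedkuv, gogohutk), so the final letter is not what conditions the rule; the second-to-last letter is.
"saralovs" has second-to-last letter 'v'. The stems whose second-to-last letter is 'v' (zipihwovp → zipihwovppal, gohovz → gohovzzal) double the final consonant and add -al.
The other patterns: stems whose second-to-last letter is 'd' add ve- … -uv around the stem; stems whose second-to-last letter is 't' or 'z' repeat the first consonant+vowel as a prefix.
So saralovs → saralovssal.

saralovssal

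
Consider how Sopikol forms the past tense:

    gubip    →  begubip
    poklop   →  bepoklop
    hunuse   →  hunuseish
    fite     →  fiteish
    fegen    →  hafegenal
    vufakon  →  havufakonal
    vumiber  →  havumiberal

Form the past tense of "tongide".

hunuse and fegen both have last vowel 'e' yet inflect differently (hunuseish, hafegenal), so the last vowel is not what conditions the rule; the final letter is.
"tongide" ends in -e. The stems ending in -e (hunuse → hunuseish, fite → fiteish) add -ish.
The other patterns: stems ending in -p add the prefix be-; stems ending in -n or -r add ha- … -al around the stem.
So tongide → tongideish.

tongideish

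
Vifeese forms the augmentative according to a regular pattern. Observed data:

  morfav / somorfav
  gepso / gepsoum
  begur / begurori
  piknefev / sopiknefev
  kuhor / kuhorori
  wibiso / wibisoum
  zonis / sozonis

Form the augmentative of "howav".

sohowav

kuhor and gepso both have last vowel 'o' yet inflect differently (kuhorori, gepsoum), so the last vowel is not what conditions the rule; the final letter is.
"howav" ends in -v. The stems ending in -v (piknefev → sopiknefev, morfav → somorfav) add the prefix so-.
So howav → sohowav.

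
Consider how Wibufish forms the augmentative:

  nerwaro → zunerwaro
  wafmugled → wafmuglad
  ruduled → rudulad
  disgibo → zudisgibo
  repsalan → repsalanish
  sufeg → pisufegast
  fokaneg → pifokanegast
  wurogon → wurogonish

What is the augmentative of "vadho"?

fokaneg and ruduled both have last vowel 'e' yet inflect differently (pifokanegast, rudulad), so the last vowel is not what conditions the rule; the final letter is.
"vadho" ends in -o. The stems ending in -o (disgibo → zudisgibo, nerwaro → zunerwaro) add the prefix zu-.
The other patterns: stems ending in -g add pi- … -ast around the stem; stems ending in -d change the last vowel to 'a'; stems ending in -n add -ish.
So vadho → zuvadho.

zuvadho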